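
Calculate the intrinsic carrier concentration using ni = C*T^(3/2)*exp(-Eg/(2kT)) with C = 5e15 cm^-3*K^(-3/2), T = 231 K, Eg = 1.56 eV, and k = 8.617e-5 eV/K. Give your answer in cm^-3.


Step 1: Compute kT = 8.617e-5 * 231 = 0.01990527 eV
Step 2: Exponent = -Eg/(2kT) = -1.56/(2*0.01990527) = -39.18560
Step 3: T^(3/2) = 231^1.5 = 3510.90
Step 4: ni = 5e15 * 3510.90 * exp(-39.18560) = 1.68e+02 cm^-3

1.68e+02


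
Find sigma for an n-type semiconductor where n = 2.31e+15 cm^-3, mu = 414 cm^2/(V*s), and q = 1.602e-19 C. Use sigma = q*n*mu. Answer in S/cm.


Step 1: sigma = q * n * mu
Step 2: sigma = 1.602e-19 * 2.31e+15 * 414
Step 3: sigma = 1.532e-01 S/cm

1.532e-01


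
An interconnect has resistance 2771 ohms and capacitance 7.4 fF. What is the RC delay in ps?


Step 1: tau = R * C
Step 2: tau = 2771 * 7.4 fF = 2771 * 7.4e-15 F
Step 3: tau = 2.05054e-11 s = 20.5054 ps

20.5054


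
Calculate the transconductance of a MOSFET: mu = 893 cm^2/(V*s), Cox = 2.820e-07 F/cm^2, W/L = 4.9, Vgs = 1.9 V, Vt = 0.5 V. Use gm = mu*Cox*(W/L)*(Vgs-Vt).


Step 1: Vov = Vgs - Vt = 1.9 - 0.5 = 1.4 V
Step 2: gm = mu * Cox * (W/L) * Vov
Step 3: gm = 893 * 2.820e-07 * 4.9 * 1.4 = 1.73e-03 S

1.73e-03


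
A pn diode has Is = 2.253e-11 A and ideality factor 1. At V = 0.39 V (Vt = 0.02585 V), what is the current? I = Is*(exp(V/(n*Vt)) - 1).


Step 1: V/(n*Vt) = 0.39/(1*0.02585) = 15.0870
Step 2: exp(15.0870) = 3.5662e+06
Step 3: I = 2.253e-11 * (3.5662e+06 - 1) = 8.03e-05 A

8.03e-05


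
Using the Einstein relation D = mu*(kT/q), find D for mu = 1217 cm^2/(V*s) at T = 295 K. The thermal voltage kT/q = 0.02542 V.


Step 1: D = mu * (kT/q)
Step 2: D = 1217 * 0.02542
Step 3: D = 30.94 cm^2/s

30.94


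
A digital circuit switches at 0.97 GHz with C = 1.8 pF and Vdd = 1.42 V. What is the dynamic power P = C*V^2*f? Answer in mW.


Step 1: V^2 = 1.42^2 = 2.0164 V^2
Step 2: P = C*V^2*f = 1.8e-12 F * 2.0164 * 0.97e9 Hz
Step 3: P = 3.5206344e-03 W
Step 4: P = 3.521 mW

3.521


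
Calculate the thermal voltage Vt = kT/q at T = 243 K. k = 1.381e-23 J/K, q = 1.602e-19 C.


Step 1: kT = 1.381e-23 * 243 = 3.35583e-21 J
Step 2: Vt = kT/q = 3.35583e-21 / 1.602e-19
Step 3: Vt = 0.02095 V

0.02095


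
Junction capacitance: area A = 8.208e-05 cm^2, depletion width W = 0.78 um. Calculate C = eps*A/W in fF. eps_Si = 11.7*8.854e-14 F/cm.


Step 1: eps_Si = 11.7 * 8.854e-14 = 1.035918e-12 F/cm
Step 2: W in cm = 0.78 * 1e-4 = 7.80e-05 cm
Step 3: C = 1.035918e-12 * 8.208e-05 / 7.80e-05 = 1.090104e-12 F
Step 4: C = 1090.1 fF

1090.1


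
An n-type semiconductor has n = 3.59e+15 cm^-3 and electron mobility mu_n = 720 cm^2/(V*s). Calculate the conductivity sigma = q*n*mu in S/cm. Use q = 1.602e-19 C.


Step 1: sigma = q * n * mu
Step 2: sigma = 1.602e-19 * 3.59e+15 * 720
Step 3: sigma = 4.141e-01 S/cm

4.141e-01


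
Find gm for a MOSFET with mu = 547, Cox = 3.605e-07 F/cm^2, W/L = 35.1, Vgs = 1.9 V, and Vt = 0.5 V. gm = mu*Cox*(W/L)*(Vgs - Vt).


Step 1: Vov = Vgs - Vt = 1.9 - 0.5 = 1.4 V
Step 2: gm = mu * Cox * (W/L) * Vov
Step 3: gm = 547 * 3.605e-07 * 35.1 * 1.4 = 9.69e-03 S

9.69e-03


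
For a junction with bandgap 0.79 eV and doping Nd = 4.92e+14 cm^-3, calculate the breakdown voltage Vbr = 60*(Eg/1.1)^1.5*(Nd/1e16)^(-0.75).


Step 1: Eg/1.1 = 0.79/1.1 = 0.718182
Step 2: (Eg/1.1)^1.5 = 0.718182^1.5 = 0.608628
Step 3: (Nd/1e16)^(-0.75) = (0.0492)^(-0.75) = 9.572518
Step 4: Vbr = 60 * 0.608628 * 9.572518 = 349.6 V

349.6


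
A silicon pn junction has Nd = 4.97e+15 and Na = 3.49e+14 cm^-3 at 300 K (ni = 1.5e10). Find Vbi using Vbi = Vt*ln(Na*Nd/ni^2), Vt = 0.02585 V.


Step 1: Compute Na*Nd/ni^2 = 3.49e+14 * 4.97e+15 / (1.5e10)^2 = 7.7090e+09
Step 2: ln(7.7090e+09) = 22.7657
Step 3: Vbi = 0.02585 * 22.7657 = 0.588 V

0.588


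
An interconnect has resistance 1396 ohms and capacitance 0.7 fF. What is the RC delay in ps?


Step 1: tau = R * C
Step 2: tau = 1396 * 0.7 fF = 1396 * 7.0e-16 F
Step 3: tau = 9.772e-13 s = 0.9772 ps

0.9772


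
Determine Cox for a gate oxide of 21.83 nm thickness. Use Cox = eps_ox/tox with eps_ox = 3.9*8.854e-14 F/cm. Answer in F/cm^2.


Step 1: eps_ox = 3.9 * 8.854e-14 = 3.45306e-13 F/cm
Step 2: tox in cm = 21.83 nm * 1e-7 = 2.1830e-06 cm
Step 3: Cox = 3.45306e-13 / 2.1830e-06 = 1.58e-07 F/cm^2

1.58e-07


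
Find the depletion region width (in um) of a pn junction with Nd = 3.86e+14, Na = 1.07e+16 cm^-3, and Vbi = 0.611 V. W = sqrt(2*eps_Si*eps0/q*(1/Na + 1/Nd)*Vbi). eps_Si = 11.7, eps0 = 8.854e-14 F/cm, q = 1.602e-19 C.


Step 1: 1/Na + 1/Nd = 1/1.07e+16 + 1/3.86e+14 = 2.68413e-15
Step 2: 2*eps*eps0/q = 2*11.7*8.854e-14/1.602e-19 = 1.293281e+07
Step 3: W^2 = 1.293281e+07 * 2.68413e-15 * 0.611 = 2.12099e-08
Step 4: W = sqrt(2.12099e-08) = 1.456e-04 cm = 1.456 um

1.456


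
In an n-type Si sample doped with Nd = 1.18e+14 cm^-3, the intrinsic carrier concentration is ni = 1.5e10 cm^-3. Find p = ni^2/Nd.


Step 1: Since Nd >> ni, n ≈ Nd = 1.18e+14 cm^-3
Step 2: p = ni^2 / n = (1.5e10)^2 / 1.18e+14
Step 3: p = 2.25e20 / 1.18e+14 = 1.91e+06 cm^-3

1.91e+06


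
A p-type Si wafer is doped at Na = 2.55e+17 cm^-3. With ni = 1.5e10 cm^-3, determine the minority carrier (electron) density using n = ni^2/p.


Step 1: Majority hole concentration p ≈ Na = 2.55e+17 cm^-3
Step 2: n = ni^2 / Na = (1.5e10)^2 / 2.55e+17
Step 3: n = 8.82e+02 cm^-3

8.82e+02


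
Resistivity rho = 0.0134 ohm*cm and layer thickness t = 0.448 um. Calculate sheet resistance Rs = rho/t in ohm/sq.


Step 1: Convert thickness to cm: t = 0.448 um = 4.4800e-05 cm
Step 2: Rs = rho / t = 0.0134 / 4.4800e-05
Step 3: Rs = 299.1 ohm/sq

299.1


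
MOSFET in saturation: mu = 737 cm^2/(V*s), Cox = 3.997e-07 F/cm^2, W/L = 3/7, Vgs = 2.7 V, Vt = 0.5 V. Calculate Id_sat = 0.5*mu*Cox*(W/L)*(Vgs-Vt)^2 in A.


Step 1: Overdrive voltage Vov = Vgs - Vt = 2.7 - 0.5 = 2.2 V
Step 2: W/L = 3/7 = 0.428571
Step 3: Id = 0.5 * 737 * 3.997e-07 * 0.428571 * 2.2^2
Step 4: Id = 3.06e-04 A

3.06e-04


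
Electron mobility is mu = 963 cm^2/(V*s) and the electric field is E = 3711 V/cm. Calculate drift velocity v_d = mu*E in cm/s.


Step 1: v_d = mu * E
Step 2: v_d = 963 * 3711 = 3573693
Step 3: v_d = 3.57e+06 cm/s

3.57e+06


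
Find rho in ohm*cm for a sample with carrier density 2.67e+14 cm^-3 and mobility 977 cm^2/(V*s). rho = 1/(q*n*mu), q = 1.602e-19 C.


Step 1: sigma = q * n * mu = 1.602e-19 * 2.67e+14 * 977 = 4.17896e-02 S/cm
Step 2: rho = 1 / sigma = 1 / 4.17896e-02 = 23.93 ohm*cm

23.93


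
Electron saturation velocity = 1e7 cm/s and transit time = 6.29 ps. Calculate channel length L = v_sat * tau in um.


Step 1: tau in seconds = 6.29 ps * 1e-12 = 6.2900e-12 s
Step 2: L = v_sat * tau = 1e7 * 6.2900e-12 = 6.2900e-05 cm
Step 3: L in um = 6.2900e-05 * 1e4 = 0.629 um

0.629


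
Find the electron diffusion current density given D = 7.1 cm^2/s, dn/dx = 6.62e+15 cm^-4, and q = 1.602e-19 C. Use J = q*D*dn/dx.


Step 1: J = q * D * (dn/dx)
Step 2: J = 1.602e-19 * 7.1 * 6.62e+15
Step 3: J = 7.53e-03 A/cm^2

7.53e-03


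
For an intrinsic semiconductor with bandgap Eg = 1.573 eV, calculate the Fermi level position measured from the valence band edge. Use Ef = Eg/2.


Step 1: For an intrinsic semiconductor, the Fermi level sits at midgap.
Step 2: Ef = Eg / 2 = 1.573 / 2 = 0.7865 eV

0.7865


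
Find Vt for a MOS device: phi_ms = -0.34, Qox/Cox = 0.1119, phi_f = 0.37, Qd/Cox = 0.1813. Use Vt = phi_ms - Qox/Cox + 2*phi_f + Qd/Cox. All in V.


Step 1: Vt = phi_ms - Qox/Cox + 2*phi_f + Qd/Cox
Step 2: Vt = -0.34 - 0.1119 + 2*0.37 + 0.1813
Step 3: Vt = -0.34 - 0.1119 + 0.74 + 0.1813
Step 4: Vt = 0.4694 V

0.4694


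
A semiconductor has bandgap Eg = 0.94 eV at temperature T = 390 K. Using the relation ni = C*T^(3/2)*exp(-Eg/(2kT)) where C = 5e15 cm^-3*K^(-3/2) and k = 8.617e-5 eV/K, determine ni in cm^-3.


Step 1: Compute kT = 8.617e-5 * 390 = 0.0336063 eV
Step 2: Exponent = -Eg/(2kT) = -0.94/(2*0.0336063) = -13.98547
Step 3: T^(3/2) = 390^1.5 = 7701.88
Step 4: ni = 5e15 * 7701.88 * exp(-13.98547) = 3.25e+13 cm^-3

3.25e+13


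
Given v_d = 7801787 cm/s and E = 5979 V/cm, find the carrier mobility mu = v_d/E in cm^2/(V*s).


Step 1: mu = v_d / E
Step 2: mu = 7801787 / 5979
Step 3: mu = 1304.86 cm^2/(V*s)

1304.86


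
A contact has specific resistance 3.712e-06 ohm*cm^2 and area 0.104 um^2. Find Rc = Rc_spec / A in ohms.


Step 1: Convert area to cm^2: 0.104 um^2 = 1.0400e-09 cm^2
Step 2: Rc = Rc_spec / A = 3.712e-06 / 1.0400e-09
Step 3: Rc = 3.57e+03 ohms

3.57e+03


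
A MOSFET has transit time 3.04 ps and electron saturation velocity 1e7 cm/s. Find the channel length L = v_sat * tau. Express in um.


Step 1: tau in seconds = 3.04 ps * 1e-12 = 3.0400e-12 s
Step 2: L = v_sat * tau = 1e7 * 3.0400e-12 = 3.0400e-05 cm
Step 3: L in um = 3.0400e-05 * 1e4 = 0.304 um

0.304


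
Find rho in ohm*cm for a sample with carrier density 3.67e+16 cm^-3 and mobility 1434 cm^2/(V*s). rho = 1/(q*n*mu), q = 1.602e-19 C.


Step 1: sigma = q * n * mu = 1.602e-19 * 3.67e+16 * 1434 = 8.43097e+00 S/cm
Step 2: rho = 1 / sigma = 1 / 8.43097e+00 = 0.1186 ohm*cm

0.1186


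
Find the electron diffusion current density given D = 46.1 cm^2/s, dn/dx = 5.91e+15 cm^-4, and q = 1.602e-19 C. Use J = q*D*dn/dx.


Step 1: J = q * D * (dn/dx)
Step 2: J = 1.602e-19 * 46.1 * 5.91e+15
Step 3: J = 4.36e-02 A/cm^2

4.36e-02


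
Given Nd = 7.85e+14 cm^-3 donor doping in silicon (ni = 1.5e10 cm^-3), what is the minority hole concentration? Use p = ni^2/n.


Step 1: Since Nd >> ni, n ≈ Nd = 7.85e+14 cm^-3
Step 2: p = ni^2 / n = (1.5e10)^2 / 7.85e+14
Step 3: p = 2.25e20 / 7.85e+14 = 2.87e+05 cm^-3

2.87e+05


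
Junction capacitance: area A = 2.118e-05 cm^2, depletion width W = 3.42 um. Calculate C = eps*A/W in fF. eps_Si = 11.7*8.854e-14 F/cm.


Step 1: eps_Si = 11.7 * 8.854e-14 = 1.035918e-12 F/cm
Step 2: W in cm = 3.42 * 1e-4 = 3.42e-04 cm
Step 3: C = 1.035918e-12 * 2.118e-05 / 3.42e-04 = 6.415422e-14 F
Step 4: C = 64.15 fF

64.15


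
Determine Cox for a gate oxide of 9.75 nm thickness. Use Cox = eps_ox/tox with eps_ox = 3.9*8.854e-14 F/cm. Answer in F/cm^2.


Step 1: eps_ox = 3.9 * 8.854e-14 = 3.45306e-13 F/cm
Step 2: tox in cm = 9.75 nm * 1e-7 = 9.7500e-07 cm
Step 3: Cox = 3.45306e-13 / 9.7500e-07 = 3.54e-07 F/cm^2

3.54e-07


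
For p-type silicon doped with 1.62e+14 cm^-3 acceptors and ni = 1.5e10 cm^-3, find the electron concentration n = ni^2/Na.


Step 1: Majority hole concentration p ≈ Na = 1.62e+14 cm^-3
Step 2: n = ni^2 / Na = (1.5e10)^2 / 1.62e+14
Step 3: n = 1.39e+06 cm^-3

1.39e+06


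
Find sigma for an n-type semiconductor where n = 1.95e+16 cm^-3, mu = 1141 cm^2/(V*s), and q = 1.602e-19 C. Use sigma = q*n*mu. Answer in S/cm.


Step 1: sigma = q * n * mu
Step 2: sigma = 1.602e-19 * 1.95e+16 * 1141
Step 3: sigma = 3.564e+00 S/cm

3.564e+00


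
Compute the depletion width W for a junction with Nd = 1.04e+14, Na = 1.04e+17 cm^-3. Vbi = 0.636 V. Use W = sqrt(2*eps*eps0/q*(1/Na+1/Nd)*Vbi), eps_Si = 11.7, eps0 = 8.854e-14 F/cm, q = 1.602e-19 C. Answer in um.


Step 1: 1/Na + 1/Nd = 1/1.04e+17 + 1/1.04e+14 = 9.62500e-15
Step 2: 2*eps*eps0/q = 2*11.7*8.854e-14/1.602e-19 = 1.293281e+07
Step 3: W^2 = 1.293281e+07 * 9.62500e-15 * 0.636 = 7.91682e-08
Step 4: W = sqrt(7.91682e-08) = 2.814e-04 cm = 2.814 um

2.814


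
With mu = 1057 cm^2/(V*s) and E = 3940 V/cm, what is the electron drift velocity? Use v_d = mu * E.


Step 1: v_d = mu * E
Step 2: v_d = 1057 * 3940 = 4164580
Step 3: v_d = 4.16e+06 cm/s

4.16e+06


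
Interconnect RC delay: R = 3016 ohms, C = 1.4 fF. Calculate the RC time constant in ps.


Step 1: tau = R * C
Step 2: tau = 3016 * 1.4 fF = 3016 * 1.4e-15 F
Step 3: tau = 4.2224e-12 s = 4.2224 ps

4.2224


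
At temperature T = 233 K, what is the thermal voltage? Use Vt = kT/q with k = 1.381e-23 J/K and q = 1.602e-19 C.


Step 1: kT = 1.381e-23 * 233 = 3.21773e-21 J
Step 2: Vt = kT/q = 3.21773e-21 / 1.602e-19
Step 3: Vt = 0.02009 V

0.02009


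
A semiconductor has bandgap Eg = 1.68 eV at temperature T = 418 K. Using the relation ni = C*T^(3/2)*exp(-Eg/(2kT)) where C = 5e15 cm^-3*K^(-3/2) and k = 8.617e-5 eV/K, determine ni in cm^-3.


Step 1: Compute kT = 8.617e-5 * 418 = 0.03601906 eV
Step 2: Exponent = -Eg/(2kT) = -1.68/(2*0.03601906) = -23.32099
Step 3: T^(3/2) = 418^1.5 = 8546.03
Step 4: ni = 5e15 * 8546.03 * exp(-23.32099) = 3.18e+09 cm^-3

3.18e+09


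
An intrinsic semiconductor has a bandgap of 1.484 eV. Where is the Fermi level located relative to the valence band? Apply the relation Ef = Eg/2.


Step 1: For an intrinsic semiconductor, the Fermi level sits at midgap.
Step 2: Ef = Eg / 2 = 1.484 / 2 = 0.742 eV

0.742


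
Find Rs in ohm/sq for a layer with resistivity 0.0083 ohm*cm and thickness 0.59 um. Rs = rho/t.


Step 1: Convert thickness to cm: t = 0.59 um = 5.9000e-05 cm
Step 2: Rs = rho / t = 0.0083 / 5.9000e-05
Step 3: Rs = 140.7 ohm/sq

140.7


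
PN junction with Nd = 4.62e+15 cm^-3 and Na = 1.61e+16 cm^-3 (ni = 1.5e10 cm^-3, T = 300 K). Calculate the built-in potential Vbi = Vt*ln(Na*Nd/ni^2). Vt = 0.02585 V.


Step 1: Compute Na*Nd/ni^2 = 1.61e+16 * 4.62e+15 / (1.5e10)^2 = 3.3059e+11
Step 2: ln(3.3059e+11) = 26.5241
Step 3: Vbi = 0.02585 * 26.5241 = 0.686 V

0.686


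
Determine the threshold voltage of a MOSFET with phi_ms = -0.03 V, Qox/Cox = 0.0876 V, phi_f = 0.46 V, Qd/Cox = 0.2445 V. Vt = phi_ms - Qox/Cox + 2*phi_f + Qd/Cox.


Step 1: Vt = phi_ms - Qox/Cox + 2*phi_f + Qd/Cox
Step 2: Vt = -0.03 - 0.0876 + 2*0.46 + 0.2445
Step 3: Vt = -0.03 - 0.0876 + 0.92 + 0.2445
Step 4: Vt = 1.0469 V

1.0469


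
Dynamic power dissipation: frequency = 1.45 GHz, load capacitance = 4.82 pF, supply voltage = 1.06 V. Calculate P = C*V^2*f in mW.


Step 1: V^2 = 1.06^2 = 1.1236 V^2
Step 2: P = C*V^2*f = 4.82e-12 F * 1.1236 * 1.45e9 Hz
Step 3: P = 7.8528404e-03 W
Step 4: P = 7.853 mW

7.853


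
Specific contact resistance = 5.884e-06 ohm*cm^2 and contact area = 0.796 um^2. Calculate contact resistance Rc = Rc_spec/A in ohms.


Step 1: Convert area to cm^2: 0.796 um^2 = 7.9600e-09 cm^2
Step 2: Rc = Rc_spec / A = 5.884e-06 / 7.9600e-09
Step 3: Rc = 7.39e+02 ohms

7.39e+02


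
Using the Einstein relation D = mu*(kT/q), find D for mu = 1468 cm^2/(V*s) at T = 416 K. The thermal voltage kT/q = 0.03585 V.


Step 1: D = mu * (kT/q)
Step 2: D = 1468 * 0.03585
Step 3: D = 52.63 cm^2/s

52.63


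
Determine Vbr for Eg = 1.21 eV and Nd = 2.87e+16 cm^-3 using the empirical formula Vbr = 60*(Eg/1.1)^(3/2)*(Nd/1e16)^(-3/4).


Step 1: Eg/1.1 = 1.21/1.1 = 1.100000
Step 2: (Eg/1.1)^1.5 = 1.100000^1.5 = 1.153690
Step 3: (Nd/1e16)^(-0.75) = (2.87)^(-0.75) = 0.453512
Step 4: Vbr = 60 * 1.153690 * 0.453512 = 31.4 V

31.4


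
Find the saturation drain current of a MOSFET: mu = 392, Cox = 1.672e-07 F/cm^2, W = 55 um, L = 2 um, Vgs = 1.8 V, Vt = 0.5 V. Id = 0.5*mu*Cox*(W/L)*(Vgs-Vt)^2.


Step 1: Overdrive voltage Vov = Vgs - Vt = 1.8 - 0.5 = 1.3 V
Step 2: W/L = 55/2 = 27.5
Step 3: Id = 0.5 * 392 * 1.672e-07 * 27.5 * 1.3^2
Step 4: Id = 1.52e-03 A

1.52e-03


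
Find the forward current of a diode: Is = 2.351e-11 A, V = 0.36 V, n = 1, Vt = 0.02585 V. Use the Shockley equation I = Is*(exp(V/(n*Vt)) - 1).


Step 1: V/(n*Vt) = 0.36/(1*0.02585) = 13.9265
Step 2: exp(13.9265) = 1.1174e+06
Step 3: I = 2.351e-11 * (1.1174e+06 - 1) = 2.63e-05 A

2.63e-05


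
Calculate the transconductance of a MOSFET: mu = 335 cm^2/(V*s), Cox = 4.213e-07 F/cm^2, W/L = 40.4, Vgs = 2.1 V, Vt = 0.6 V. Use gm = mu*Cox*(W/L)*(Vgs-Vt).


Step 1: Vov = Vgs - Vt = 2.1 - 0.6 = 1.5 V
Step 2: gm = mu * Cox * (W/L) * Vov
Step 3: gm = 335 * 4.213e-07 * 40.4 * 1.5 = 8.55e-03 S

8.55e-03


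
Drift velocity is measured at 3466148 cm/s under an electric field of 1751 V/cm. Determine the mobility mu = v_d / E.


Step 1: mu = v_d / E
Step 2: mu = 3466148 / 1751
Step 3: mu = 1979.52 cm^2/(V*s)

1979.52


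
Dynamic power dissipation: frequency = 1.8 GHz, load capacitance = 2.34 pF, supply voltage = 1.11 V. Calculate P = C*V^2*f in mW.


Step 1: V^2 = 1.11^2 = 1.2321 V^2
Step 2: P = C*V^2*f = 2.34e-12 F * 1.2321 * 1.8e9 Hz
Step 3: P = 5.1896052e-03 W
Step 4: P = 5.19 mW

5.19


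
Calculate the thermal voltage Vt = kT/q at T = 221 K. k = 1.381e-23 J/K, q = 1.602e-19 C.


Step 1: kT = 1.381e-23 * 221 = 3.05201e-21 J
Step 2: Vt = kT/q = 3.05201e-21 / 1.602e-19
Step 3: Vt = 0.01905 V

0.01905


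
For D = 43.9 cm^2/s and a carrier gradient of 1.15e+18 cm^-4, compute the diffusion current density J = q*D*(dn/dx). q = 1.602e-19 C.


Step 1: J = q * D * (dn/dx)
Step 2: J = 1.602e-19 * 43.9 * 1.15e+18
Step 3: J = 8.09e+00 A/cm^2

8.09e+00


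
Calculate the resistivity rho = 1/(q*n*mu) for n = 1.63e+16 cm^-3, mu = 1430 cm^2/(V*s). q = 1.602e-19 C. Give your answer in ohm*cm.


Step 1: sigma = q * n * mu = 1.602e-19 * 1.63e+16 * 1430 = 3.73410e+00 S/cm
Step 2: rho = 1 / sigma = 1 / 3.73410e+00 = 0.2678 ohm*cm

0.2678


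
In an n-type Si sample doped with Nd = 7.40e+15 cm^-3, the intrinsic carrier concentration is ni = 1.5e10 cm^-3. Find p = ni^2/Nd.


Step 1: Since Nd >> ni, n ≈ Nd = 7.40e+15 cm^-3
Step 2: p = ni^2 / n = (1.5e10)^2 / 7.40e+15
Step 3: p = 2.25e20 / 7.40e+15 = 3.04e+04 cm^-3

3.04e+04


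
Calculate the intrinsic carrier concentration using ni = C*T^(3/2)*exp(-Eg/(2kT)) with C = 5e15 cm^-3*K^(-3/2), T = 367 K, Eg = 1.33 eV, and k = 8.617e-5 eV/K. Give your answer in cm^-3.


Step 1: Compute kT = 8.617e-5 * 367 = 0.03162439 eV
Step 2: Exponent = -Eg/(2kT) = -1.33/(2*0.03162439) = -21.02807
Step 3: T^(3/2) = 367^1.5 = 7030.71
Step 4: ni = 5e15 * 7030.71 * exp(-21.02807) = 2.59e+10 cm^-3

2.59e+10


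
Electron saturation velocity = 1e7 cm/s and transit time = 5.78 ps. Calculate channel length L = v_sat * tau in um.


Step 1: tau in seconds = 5.78 ps * 1e-12 = 5.7800e-12 s
Step 2: L = v_sat * tau = 1e7 * 5.7800e-12 = 5.7800e-05 cm
Step 3: L in um = 5.7800e-05 * 1e4 = 0.578 um

0.578


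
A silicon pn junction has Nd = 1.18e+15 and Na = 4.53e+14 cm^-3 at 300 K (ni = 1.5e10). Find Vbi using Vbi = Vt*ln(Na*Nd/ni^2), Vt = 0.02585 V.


Step 1: Compute Na*Nd/ni^2 = 4.53e+14 * 1.18e+15 / (1.5e10)^2 = 2.3757e+09
Step 2: ln(2.3757e+09) = 21.5886
Step 3: Vbi = 0.02585 * 21.5886 = 0.558 V

0.558


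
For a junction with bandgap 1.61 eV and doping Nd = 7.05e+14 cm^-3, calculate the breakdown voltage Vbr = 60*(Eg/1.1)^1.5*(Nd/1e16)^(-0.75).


Step 1: Eg/1.1 = 1.61/1.1 = 1.463636
Step 2: (Eg/1.1)^1.5 = 1.463636^1.5 = 1.770719
Step 3: (Nd/1e16)^(-0.75) = (0.0705)^(-0.75) = 7.309003
Step 4: Vbr = 60 * 1.770719 * 7.309003 = 776.5 V

776.5


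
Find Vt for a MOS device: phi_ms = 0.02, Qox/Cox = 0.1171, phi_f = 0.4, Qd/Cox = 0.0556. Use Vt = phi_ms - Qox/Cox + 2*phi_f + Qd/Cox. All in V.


Step 1: Vt = phi_ms - Qox/Cox + 2*phi_f + Qd/Cox
Step 2: Vt = 0.02 - 0.1171 + 2*0.4 + 0.0556
Step 3: Vt = 0.02 - 0.1171 + 0.8 + 0.0556
Step 4: Vt = 0.7585 V

0.7585


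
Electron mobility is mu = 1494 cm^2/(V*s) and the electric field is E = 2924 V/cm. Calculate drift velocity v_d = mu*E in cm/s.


Step 1: v_d = mu * E
Step 2: v_d = 1494 * 2924 = 4368456
Step 3: v_d = 4.37e+06 cm/s

4.37e+06


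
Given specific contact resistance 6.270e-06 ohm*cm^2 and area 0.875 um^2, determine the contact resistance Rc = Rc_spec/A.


Step 1: Convert area to cm^2: 0.875 um^2 = 8.7500e-09 cm^2
Step 2: Rc = Rc_spec / A = 6.270e-06 / 8.7500e-09
Step 3: Rc = 7.17e+02 ohms

7.17e+02


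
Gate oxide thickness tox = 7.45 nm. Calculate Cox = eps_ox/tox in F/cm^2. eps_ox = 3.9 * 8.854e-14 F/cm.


Step 1: eps_ox = 3.9 * 8.854e-14 = 3.45306e-13 F/cm
Step 2: tox in cm = 7.45 nm * 1e-7 = 7.4500e-07 cm
Step 3: Cox = 3.45306e-13 / 7.4500e-07 = 4.63e-07 F/cm^2

4.63e-07


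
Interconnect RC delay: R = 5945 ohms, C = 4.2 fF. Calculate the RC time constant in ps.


Step 1: tau = R * C
Step 2: tau = 5945 * 4.2 fF = 5945 * 4.2e-15 F
Step 3: tau = 2.4969e-11 s = 24.969 ps

24.969


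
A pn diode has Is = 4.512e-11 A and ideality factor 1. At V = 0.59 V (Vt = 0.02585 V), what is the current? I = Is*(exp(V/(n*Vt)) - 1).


Step 1: V/(n*Vt) = 0.59/(1*0.02585) = 22.8240
Step 2: exp(22.8240) = 8.1722e+09
Step 3: I = 4.512e-11 * (8.1722e+09 - 1) = 3.69e-01 A

3.69e-01


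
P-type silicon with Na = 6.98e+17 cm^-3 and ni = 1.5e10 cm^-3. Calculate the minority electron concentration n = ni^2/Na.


Step 1: Majority hole concentration p ≈ Na = 6.98e+17 cm^-3
Step 2: n = ni^2 / Na = (1.5e10)^2 / 6.98e+17
Step 3: n = 3.22e+02 cm^-3

3.22e+02


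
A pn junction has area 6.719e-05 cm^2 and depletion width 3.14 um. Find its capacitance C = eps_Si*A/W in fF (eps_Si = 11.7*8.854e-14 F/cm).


Step 1: eps_Si = 11.7 * 8.854e-14 = 1.035918e-12 F/cm
Step 2: W in cm = 3.14 * 1e-4 = 3.14e-04 cm
Step 3: C = 1.035918e-12 * 6.719e-05 / 3.14e-04 = 2.216667e-13 F
Step 4: C = 221.67 fF

221.67


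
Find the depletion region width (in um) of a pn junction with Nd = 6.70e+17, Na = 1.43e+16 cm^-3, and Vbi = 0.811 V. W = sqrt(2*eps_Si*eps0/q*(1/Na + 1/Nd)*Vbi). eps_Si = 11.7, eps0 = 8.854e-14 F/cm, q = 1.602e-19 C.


Step 1: 1/Na + 1/Nd = 1/1.43e+16 + 1/6.70e+17 = 7.14226e-17
Step 2: 2*eps*eps0/q = 2*11.7*8.854e-14/1.602e-19 = 1.293281e+07
Step 3: W^2 = 1.293281e+07 * 7.14226e-17 * 0.811 = 7.49117e-10
Step 4: W = sqrt(7.49117e-10) = 2.737e-05 cm = 0.2737 um

0.2737


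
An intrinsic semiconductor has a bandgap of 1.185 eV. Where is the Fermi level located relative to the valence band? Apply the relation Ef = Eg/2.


Step 1: For an intrinsic semiconductor, the Fermi level sits at midgap.
Step 2: Ef = Eg / 2 = 1.185 / 2 = 0.5925 eV

0.5925


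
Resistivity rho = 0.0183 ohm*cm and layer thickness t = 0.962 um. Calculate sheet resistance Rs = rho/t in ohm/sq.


Step 1: Convert thickness to cm: t = 0.962 um = 9.6200e-05 cm
Step 2: Rs = rho / t = 0.0183 / 9.6200e-05
Step 3: Rs = 190.2 ohm/sq

190.2


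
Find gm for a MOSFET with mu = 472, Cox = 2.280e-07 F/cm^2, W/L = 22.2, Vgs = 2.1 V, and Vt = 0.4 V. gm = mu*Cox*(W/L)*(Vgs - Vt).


Step 1: Vov = Vgs - Vt = 2.1 - 0.4 = 1.7 V
Step 2: gm = mu * Cox * (W/L) * Vov
Step 3: gm = 472 * 2.280e-07 * 22.2 * 1.7 = 4.06e-03 S

4.06e-03


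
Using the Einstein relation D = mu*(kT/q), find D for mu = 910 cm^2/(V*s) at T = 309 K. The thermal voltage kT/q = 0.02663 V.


Step 1: D = mu * (kT/q)
Step 2: D = 910 * 0.02663
Step 3: D = 24.23 cm^2/s

24.23


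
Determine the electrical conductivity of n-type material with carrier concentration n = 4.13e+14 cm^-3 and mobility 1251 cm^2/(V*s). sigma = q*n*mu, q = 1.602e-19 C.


Step 1: sigma = q * n * mu
Step 2: sigma = 1.602e-19 * 4.13e+14 * 1251
Step 3: sigma = 8.277e-02 S/cm

8.277e-02


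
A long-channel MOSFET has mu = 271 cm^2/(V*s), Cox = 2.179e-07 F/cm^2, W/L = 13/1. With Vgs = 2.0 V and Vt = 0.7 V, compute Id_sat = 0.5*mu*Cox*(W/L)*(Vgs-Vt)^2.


Step 1: Overdrive voltage Vov = Vgs - Vt = 2.0 - 0.7 = 1.3 V
Step 2: W/L = 13/1 = 13
Step 3: Id = 0.5 * 271 * 2.179e-07 * 13 * 1.3^2
Step 4: Id = 6.49e-04 A

6.49e-04


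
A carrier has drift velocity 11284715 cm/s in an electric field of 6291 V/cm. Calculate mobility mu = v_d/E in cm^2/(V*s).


Step 1: mu = v_d / E
Step 2: mu = 11284715 / 6291
Step 3: mu = 1793.79 cm^2/(V*s)

1793.79


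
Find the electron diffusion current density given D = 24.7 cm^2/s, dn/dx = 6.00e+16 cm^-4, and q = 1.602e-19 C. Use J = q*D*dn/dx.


Step 1: J = q * D * (dn/dx)
Step 2: J = 1.602e-19 * 24.7 * 6.00e+16
Step 3: J = 2.37e-01 A/cm^2

2.37e-01


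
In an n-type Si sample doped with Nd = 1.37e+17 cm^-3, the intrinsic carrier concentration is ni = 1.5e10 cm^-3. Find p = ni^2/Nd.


Step 1: Since Nd >> ni, n ≈ Nd = 1.37e+17 cm^-3
Step 2: p = ni^2 / n = (1.5e10)^2 / 1.37e+17
Step 3: p = 2.25e20 / 1.37e+17 = 1.64e+03 cm^-3

1.64e+03


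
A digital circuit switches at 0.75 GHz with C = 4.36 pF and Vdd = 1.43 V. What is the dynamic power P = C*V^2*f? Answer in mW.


Step 1: V^2 = 1.43^2 = 2.0449 V^2
Step 2: P = C*V^2*f = 4.36e-12 F * 2.0449 * 0.75e9 Hz
Step 3: P = 6.686823e-03 W
Step 4: P = 6.687 mW

6.687


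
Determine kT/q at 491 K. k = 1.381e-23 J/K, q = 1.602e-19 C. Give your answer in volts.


Step 1: kT = 1.381e-23 * 491 = 6.78071e-21 J
Step 2: Vt = kT/q = 6.78071e-21 / 1.602e-19
Step 3: Vt = 0.04233 V

0.04233


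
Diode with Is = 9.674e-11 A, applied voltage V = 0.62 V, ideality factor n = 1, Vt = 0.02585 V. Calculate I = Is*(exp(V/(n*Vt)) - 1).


Step 1: V/(n*Vt) = 0.62/(1*0.02585) = 23.9845
Step 2: exp(23.9845) = 2.6082e+10
Step 3: I = 9.674e-11 * (2.6082e+10 - 1) = 2.52e+00 A

2.52e+00


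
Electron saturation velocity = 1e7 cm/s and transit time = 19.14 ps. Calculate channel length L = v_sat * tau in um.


Step 1: tau in seconds = 19.14 ps * 1e-12 = 1.9140e-11 s
Step 2: L = v_sat * tau = 1e7 * 1.9140e-11 = 1.9140e-04 cm
Step 3: L in um = 1.9140e-04 * 1e4 = 1.914 um

1.914


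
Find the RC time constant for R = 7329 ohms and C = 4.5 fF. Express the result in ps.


Step 1: tau = R * C
Step 2: tau = 7329 * 4.5 fF = 7329 * 4.5e-15 F
Step 3: tau = 3.29805e-11 s = 32.9805 ps

32.9805


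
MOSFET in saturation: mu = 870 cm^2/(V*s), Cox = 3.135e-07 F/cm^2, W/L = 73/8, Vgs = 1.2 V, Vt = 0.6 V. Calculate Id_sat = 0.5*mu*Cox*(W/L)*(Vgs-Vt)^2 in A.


Step 1: Overdrive voltage Vov = Vgs - Vt = 1.2 - 0.6 = 0.6 V
Step 2: W/L = 73/8 = 9.125
Step 3: Id = 0.5 * 870 * 3.135e-07 * 9.125 * 0.6^2
Step 4: Id = 4.48e-04 A

4.48e-04


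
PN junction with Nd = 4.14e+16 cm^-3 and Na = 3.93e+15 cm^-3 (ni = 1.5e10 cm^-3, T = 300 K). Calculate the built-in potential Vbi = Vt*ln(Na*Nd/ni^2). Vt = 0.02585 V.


Step 1: Compute Na*Nd/ni^2 = 3.93e+15 * 4.14e+16 / (1.5e10)^2 = 7.2312e+11
Step 2: ln(7.2312e+11) = 27.3068
Step 3: Vbi = 0.02585 * 27.3068 = 0.706 V

0.706


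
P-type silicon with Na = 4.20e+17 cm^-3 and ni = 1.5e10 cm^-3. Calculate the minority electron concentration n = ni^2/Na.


Step 1: Majority hole concentration p ≈ Na = 4.20e+17 cm^-3
Step 2: n = ni^2 / Na = (1.5e10)^2 / 4.20e+17
Step 3: n = 5.36e+02 cm^-3

5.36e+02


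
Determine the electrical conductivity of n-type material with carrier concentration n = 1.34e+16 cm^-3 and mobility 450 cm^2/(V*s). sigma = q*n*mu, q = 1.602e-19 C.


Step 1: sigma = q * n * mu
Step 2: sigma = 1.602e-19 * 1.34e+16 * 450
Step 3: sigma = 9.660e-01 S/cm

9.660e-01


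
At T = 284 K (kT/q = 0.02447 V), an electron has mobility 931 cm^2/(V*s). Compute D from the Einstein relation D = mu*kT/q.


Step 1: D = mu * (kT/q)
Step 2: D = 931 * 0.02447
Step 3: D = 22.78 cm^2/s

22.78


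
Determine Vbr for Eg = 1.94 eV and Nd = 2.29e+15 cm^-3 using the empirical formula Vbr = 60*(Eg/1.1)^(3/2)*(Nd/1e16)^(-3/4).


Step 1: Eg/1.1 = 1.94/1.1 = 1.763636
Step 2: (Eg/1.1)^1.5 = 1.763636^1.5 = 2.342143
Step 3: (Nd/1e16)^(-0.75) = (0.229)^(-0.75) = 3.020810
Step 4: Vbr = 60 * 2.342143 * 3.020810 = 424.5 V

424.5


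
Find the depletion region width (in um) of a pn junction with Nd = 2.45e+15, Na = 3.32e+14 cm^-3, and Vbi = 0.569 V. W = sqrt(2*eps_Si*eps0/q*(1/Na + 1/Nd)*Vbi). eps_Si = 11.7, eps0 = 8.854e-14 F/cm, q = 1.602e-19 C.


Step 1: 1/Na + 1/Nd = 1/3.32e+14 + 1/2.45e+15 = 3.42021e-15
Step 2: 2*eps*eps0/q = 2*11.7*8.854e-14/1.602e-19 = 1.293281e+07
Step 3: W^2 = 1.293281e+07 * 3.42021e-15 * 0.569 = 2.51685e-08
Step 4: W = sqrt(2.51685e-08) = 1.586e-04 cm = 1.586 um

1.586


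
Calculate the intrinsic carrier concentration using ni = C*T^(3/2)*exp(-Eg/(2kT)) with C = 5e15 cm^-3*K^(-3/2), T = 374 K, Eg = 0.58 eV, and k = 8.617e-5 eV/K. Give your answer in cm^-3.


Step 1: Compute kT = 8.617e-5 * 374 = 0.03222758 eV
Step 2: Exponent = -Eg/(2kT) = -0.58/(2*0.03222758) = -8.99850
Step 3: T^(3/2) = 374^1.5 = 7232.82
Step 4: ni = 5e15 * 7232.82 * exp(-8.99850) = 4.47e+15 cm^-3

4.47e+15


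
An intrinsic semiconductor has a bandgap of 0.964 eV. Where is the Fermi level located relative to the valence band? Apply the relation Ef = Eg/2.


Step 1: For an intrinsic semiconductor, the Fermi level sits at midgap.
Step 2: Ef = Eg / 2 = 0.964 / 2 = 0.482 eV

0.482


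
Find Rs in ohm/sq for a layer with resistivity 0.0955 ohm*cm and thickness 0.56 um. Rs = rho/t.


Step 1: Convert thickness to cm: t = 0.56 um = 5.6000e-05 cm
Step 2: Rs = rho / t = 0.0955 / 5.6000e-05
Step 3: Rs = 1705.4 ohm/sq

1705.4


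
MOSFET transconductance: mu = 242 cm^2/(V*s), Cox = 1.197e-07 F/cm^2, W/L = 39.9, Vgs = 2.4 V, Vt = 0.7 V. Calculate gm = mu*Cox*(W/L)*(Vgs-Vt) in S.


Step 1: Vov = Vgs - Vt = 2.4 - 0.7 = 1.7 V
Step 2: gm = mu * Cox * (W/L) * Vov
Step 3: gm = 242 * 1.197e-07 * 39.9 * 1.7 = 1.96e-03 S

1.96e-03


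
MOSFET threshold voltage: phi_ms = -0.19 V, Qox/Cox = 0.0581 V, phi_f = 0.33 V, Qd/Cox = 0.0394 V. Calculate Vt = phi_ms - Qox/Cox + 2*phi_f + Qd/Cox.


Step 1: Vt = phi_ms - Qox/Cox + 2*phi_f + Qd/Cox
Step 2: Vt = -0.19 - 0.0581 + 2*0.33 + 0.0394
Step 3: Vt = -0.19 - 0.0581 + 0.66 + 0.0394
Step 4: Vt = 0.4513 V

0.4513


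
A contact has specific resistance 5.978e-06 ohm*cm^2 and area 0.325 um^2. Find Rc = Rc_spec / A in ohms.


Step 1: Convert area to cm^2: 0.325 um^2 = 3.2500e-09 cm^2
Step 2: Rc = Rc_spec / A = 5.978e-06 / 3.2500e-09
Step 3: Rc = 1.84e+03 ohms

1.84e+03


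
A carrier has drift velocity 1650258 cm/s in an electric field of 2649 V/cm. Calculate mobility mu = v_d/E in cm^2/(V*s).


Step 1: mu = v_d / E
Step 2: mu = 1650258 / 2649
Step 3: mu = 622.97 cm^2/(V*s)

622.97


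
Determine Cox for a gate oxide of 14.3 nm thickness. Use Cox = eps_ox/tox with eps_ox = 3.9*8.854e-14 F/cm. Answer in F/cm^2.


Step 1: eps_ox = 3.9 * 8.854e-14 = 3.45306e-13 F/cm
Step 2: tox in cm = 14.3 nm * 1e-7 = 1.4300e-06 cm
Step 3: Cox = 3.45306e-13 / 1.4300e-06 = 2.41e-07 F/cm^2

2.41e-07


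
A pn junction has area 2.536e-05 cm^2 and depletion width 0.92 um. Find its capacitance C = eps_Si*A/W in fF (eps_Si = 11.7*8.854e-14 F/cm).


Step 1: eps_Si = 11.7 * 8.854e-14 = 1.035918e-12 F/cm
Step 2: W in cm = 0.92 * 1e-4 = 9.20e-05 cm
Step 3: C = 1.035918e-12 * 2.536e-05 / 9.20e-05 = 2.855530e-13 F
Step 4: C = 285.55 fF

285.55


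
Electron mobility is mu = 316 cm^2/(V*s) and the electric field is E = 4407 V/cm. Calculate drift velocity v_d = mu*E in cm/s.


Step 1: v_d = mu * E
Step 2: v_d = 316 * 4407 = 1392612
Step 3: v_d = 1.39e+06 cm/s

1.39e+06


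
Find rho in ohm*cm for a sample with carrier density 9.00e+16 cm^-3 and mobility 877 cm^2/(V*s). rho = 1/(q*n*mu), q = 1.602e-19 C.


Step 1: sigma = q * n * mu = 1.602e-19 * 9.00e+16 * 877 = 1.26446e+01 S/cm
Step 2: rho = 1 / sigma = 1 / 1.26446e+01 = 0.07909 ohm*cm

0.07909


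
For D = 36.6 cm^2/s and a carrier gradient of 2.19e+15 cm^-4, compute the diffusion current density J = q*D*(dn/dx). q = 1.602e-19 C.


Step 1: J = q * D * (dn/dx)
Step 2: J = 1.602e-19 * 36.6 * 2.19e+15
Step 3: J = 1.28e-02 A/cm^2

1.28e-02


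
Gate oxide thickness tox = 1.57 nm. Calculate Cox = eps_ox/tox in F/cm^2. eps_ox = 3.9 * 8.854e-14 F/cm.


Step 1: eps_ox = 3.9 * 8.854e-14 = 3.45306e-13 F/cm
Step 2: tox in cm = 1.57 nm * 1e-7 = 1.5700e-07 cm
Step 3: Cox = 3.45306e-13 / 1.5700e-07 = 2.20e-06 F/cm^2

2.20e-06


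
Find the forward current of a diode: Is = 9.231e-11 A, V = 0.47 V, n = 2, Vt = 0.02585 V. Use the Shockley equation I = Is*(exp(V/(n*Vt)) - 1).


Step 1: V/(n*Vt) = 0.47/(2*0.02585) = 9.0909
Step 2: exp(9.0909) = 8.8742e+03
Step 3: I = 9.231e-11 * (8.8742e+03 - 1) = 8.19e-07 A

8.19e-07


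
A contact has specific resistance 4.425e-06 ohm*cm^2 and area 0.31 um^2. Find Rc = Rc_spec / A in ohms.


Step 1: Convert area to cm^2: 0.31 um^2 = 3.1000e-09 cm^2
Step 2: Rc = Rc_spec / A = 4.425e-06 / 3.1000e-09
Step 3: Rc = 1.43e+03 ohms

1.43e+03


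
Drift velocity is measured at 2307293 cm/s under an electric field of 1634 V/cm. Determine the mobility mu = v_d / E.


Step 1: mu = v_d / E
Step 2: mu = 2307293 / 1634
Step 3: mu = 1412.05 cm^2/(V*s)

1412.05


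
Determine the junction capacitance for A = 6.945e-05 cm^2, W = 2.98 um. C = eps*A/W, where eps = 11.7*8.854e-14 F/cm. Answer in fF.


Step 1: eps_Si = 11.7 * 8.854e-14 = 1.035918e-12 F/cm
Step 2: W in cm = 2.98 * 1e-4 = 2.98e-04 cm
Step 3: C = 1.035918e-12 * 6.945e-05 / 2.98e-04 = 2.414245e-13 F
Step 4: C = 241.42 fF

241.42


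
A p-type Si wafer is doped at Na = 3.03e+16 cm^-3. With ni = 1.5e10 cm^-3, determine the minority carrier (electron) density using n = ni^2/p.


Step 1: Majority hole concentration p ≈ Na = 3.03e+16 cm^-3
Step 2: n = ni^2 / Na = (1.5e10)^2 / 3.03e+16
Step 3: n = 7.43e+03 cm^-3

7.43e+03


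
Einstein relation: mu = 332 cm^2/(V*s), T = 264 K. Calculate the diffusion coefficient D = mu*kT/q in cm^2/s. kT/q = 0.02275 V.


Step 1: D = mu * (kT/q)
Step 2: D = 332 * 0.02275
Step 3: D = 7.55 cm^2/s

7.55


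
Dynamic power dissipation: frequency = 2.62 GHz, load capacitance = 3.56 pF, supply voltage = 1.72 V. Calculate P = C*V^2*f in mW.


Step 1: V^2 = 1.72^2 = 2.9584 V^2
Step 2: P = C*V^2*f = 3.56e-12 F * 2.9584 * 2.62e9 Hz
Step 3: P = 2.759358848e-02 W
Step 4: P = 27.594 mW

27.594


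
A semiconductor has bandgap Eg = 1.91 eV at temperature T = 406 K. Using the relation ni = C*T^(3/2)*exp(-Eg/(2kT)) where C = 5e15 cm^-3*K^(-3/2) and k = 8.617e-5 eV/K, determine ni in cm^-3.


Step 1: Compute kT = 8.617e-5 * 406 = 0.03498502 eV
Step 2: Exponent = -Eg/(2kT) = -1.91/(2*0.03498502) = -27.29740
Step 3: T^(3/2) = 406^1.5 = 8180.67
Step 4: ni = 5e15 * 8180.67 * exp(-27.29740) = 5.71e+07 cm^-3

5.71e+07


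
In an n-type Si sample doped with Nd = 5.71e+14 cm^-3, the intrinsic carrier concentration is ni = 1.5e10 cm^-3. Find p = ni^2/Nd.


Step 1: Since Nd >> ni, n ≈ Nd = 5.71e+14 cm^-3
Step 2: p = ni^2 / n = (1.5e10)^2 / 5.71e+14
Step 3: p = 2.25e20 / 5.71e+14 = 3.94e+05 cm^-3

3.94e+05


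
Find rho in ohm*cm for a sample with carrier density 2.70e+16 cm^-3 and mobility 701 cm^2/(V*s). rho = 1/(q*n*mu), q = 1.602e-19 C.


Step 1: sigma = q * n * mu = 1.602e-19 * 2.70e+16 * 701 = 3.03211e+00 S/cm
Step 2: rho = 1 / sigma = 1 / 3.03211e+00 = 0.3298 ohm*cm

0.3298


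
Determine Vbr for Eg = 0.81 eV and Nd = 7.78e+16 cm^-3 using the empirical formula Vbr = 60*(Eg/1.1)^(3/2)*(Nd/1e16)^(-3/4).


Step 1: Eg/1.1 = 0.81/1.1 = 0.736364
Step 2: (Eg/1.1)^1.5 = 0.736364^1.5 = 0.631886
Step 3: (Nd/1e16)^(-0.75) = (7.78)^(-0.75) = 0.214667
Step 4: Vbr = 60 * 0.631886 * 0.214667 = 8.1 V

8.1


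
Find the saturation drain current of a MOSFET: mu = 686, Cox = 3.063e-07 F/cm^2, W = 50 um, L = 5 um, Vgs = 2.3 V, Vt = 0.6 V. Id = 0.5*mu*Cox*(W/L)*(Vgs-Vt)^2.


Step 1: Overdrive voltage Vov = Vgs - Vt = 2.3 - 0.6 = 1.7 V
Step 2: W/L = 50/5 = 10
Step 3: Id = 0.5 * 686 * 3.063e-07 * 10 * 1.7^2
Step 4: Id = 3.04e-03 A

3.04e-03


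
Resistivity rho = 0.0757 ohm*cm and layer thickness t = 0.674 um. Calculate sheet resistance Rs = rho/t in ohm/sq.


Step 1: Convert thickness to cm: t = 0.674 um = 6.7400e-05 cm
Step 2: Rs = rho / t = 0.0757 / 6.7400e-05
Step 3: Rs = 1123.1 ohm/sq

1123.1


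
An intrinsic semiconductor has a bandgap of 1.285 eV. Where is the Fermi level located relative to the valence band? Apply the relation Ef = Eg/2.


Step 1: For an intrinsic semiconductor, the Fermi level sits at midgap.
Step 2: Ef = Eg / 2 = 1.285 / 2 = 0.6425 eV

0.6425


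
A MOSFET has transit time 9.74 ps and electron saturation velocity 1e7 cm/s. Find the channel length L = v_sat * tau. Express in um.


Step 1: tau in seconds = 9.74 ps * 1e-12 = 9.7400e-12 s
Step 2: L = v_sat * tau = 1e7 * 9.7400e-12 = 9.7400e-05 cm
Step 3: L in um = 9.7400e-05 * 1e4 = 0.974 um

0.974


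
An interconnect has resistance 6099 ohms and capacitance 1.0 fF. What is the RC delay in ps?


Step 1: tau = R * C
Step 2: tau = 6099 * 1.0 fF = 6099 * 1.0e-15 F
Step 3: tau = 6.099e-12 s = 6.099 ps

6.099


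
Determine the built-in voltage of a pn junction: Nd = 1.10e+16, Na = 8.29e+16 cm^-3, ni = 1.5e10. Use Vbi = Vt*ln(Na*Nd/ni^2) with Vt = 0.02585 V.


Step 1: Compute Na*Nd/ni^2 = 8.29e+16 * 1.10e+16 / (1.5e10)^2 = 4.0529e+12
Step 2: ln(4.0529e+12) = 29.0305
Step 3: Vbi = 0.02585 * 29.0305 = 0.75 V

0.75


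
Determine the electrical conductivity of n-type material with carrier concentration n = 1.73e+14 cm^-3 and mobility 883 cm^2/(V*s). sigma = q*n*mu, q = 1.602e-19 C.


Step 1: sigma = q * n * mu
Step 2: sigma = 1.602e-19 * 1.73e+14 * 883
Step 3: sigma = 2.447e-02 S/cm

2.447e-02


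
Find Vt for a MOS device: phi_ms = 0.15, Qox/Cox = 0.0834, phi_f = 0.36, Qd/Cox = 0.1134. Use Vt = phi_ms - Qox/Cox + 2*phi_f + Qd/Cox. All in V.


Step 1: Vt = phi_ms - Qox/Cox + 2*phi_f + Qd/Cox
Step 2: Vt = 0.15 - 0.0834 + 2*0.36 + 0.1134
Step 3: Vt = 0.15 - 0.0834 + 0.72 + 0.1134
Step 4: Vt = 0.9 V

0.9


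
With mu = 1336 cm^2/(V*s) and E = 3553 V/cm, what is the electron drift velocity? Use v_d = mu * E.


Step 1: v_d = mu * E
Step 2: v_d = 1336 * 3553 = 4746808
Step 3: v_d = 4.75e+06 cm/s

4.75e+06


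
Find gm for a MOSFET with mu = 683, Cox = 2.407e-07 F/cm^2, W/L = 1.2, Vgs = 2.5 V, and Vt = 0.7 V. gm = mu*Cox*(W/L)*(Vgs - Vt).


Step 1: Vov = Vgs - Vt = 2.5 - 0.7 = 1.8 V
Step 2: gm = mu * Cox * (W/L) * Vov
Step 3: gm = 683 * 2.407e-07 * 1.2 * 1.8 = 3.55e-04 S

3.55e-04


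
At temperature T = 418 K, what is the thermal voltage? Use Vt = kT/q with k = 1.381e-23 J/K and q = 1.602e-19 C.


Step 1: kT = 1.381e-23 * 418 = 5.77258e-21 J
Step 2: Vt = kT/q = 5.77258e-21 / 1.602e-19
Step 3: Vt = 0.03603 V

0.03603


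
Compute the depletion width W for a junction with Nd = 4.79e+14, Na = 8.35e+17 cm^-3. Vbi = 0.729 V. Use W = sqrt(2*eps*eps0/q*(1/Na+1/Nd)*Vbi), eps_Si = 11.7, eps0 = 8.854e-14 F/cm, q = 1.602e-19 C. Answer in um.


Step 1: 1/Na + 1/Nd = 1/8.35e+17 + 1/4.79e+14 = 2.08888e-15
Step 2: 2*eps*eps0/q = 2*11.7*8.854e-14/1.602e-19 = 1.293281e+07
Step 3: W^2 = 1.293281e+07 * 2.08888e-15 * 0.729 = 1.96940e-08
Step 4: W = sqrt(1.96940e-08) = 1.403e-04 cm = 1.403 um

1.403


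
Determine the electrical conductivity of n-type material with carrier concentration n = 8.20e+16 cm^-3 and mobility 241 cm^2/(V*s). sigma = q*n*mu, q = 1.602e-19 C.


Step 1: sigma = q * n * mu
Step 2: sigma = 1.602e-19 * 8.20e+16 * 241
Step 3: sigma = 3.166e+00 S/cm

3.166e+00


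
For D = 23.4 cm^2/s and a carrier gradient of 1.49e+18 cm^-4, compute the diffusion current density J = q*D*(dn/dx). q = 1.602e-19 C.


Step 1: J = q * D * (dn/dx)
Step 2: J = 1.602e-19 * 23.4 * 1.49e+18
Step 3: J = 5.59e+00 A/cm^2

5.59e+00


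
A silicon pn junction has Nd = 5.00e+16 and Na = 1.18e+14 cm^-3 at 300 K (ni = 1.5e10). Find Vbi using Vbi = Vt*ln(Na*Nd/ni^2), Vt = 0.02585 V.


Step 1: Compute Na*Nd/ni^2 = 1.18e+14 * 5.00e+16 / (1.5e10)^2 = 2.6222e+10
Step 2: ln(2.6222e+10) = 23.9899
Step 3: Vbi = 0.02585 * 23.9899 = 0.62 V

0.62


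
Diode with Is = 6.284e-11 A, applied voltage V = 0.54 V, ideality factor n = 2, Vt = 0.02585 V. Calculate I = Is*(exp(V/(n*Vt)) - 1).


Step 1: V/(n*Vt) = 0.54/(2*0.02585) = 10.4449
Step 2: exp(10.4449) = 3.4369e+04
Step 3: I = 6.284e-11 * (3.4369e+04 - 1) = 2.16e-06 A

2.16e-06


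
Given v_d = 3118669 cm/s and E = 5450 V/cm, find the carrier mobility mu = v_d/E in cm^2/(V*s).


Step 1: mu = v_d / E
Step 2: mu = 3118669 / 5450
Step 3: mu = 572.23 cm^2/(V*s)

572.23


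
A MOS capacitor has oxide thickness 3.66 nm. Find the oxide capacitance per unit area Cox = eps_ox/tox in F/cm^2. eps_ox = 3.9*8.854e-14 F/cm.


Step 1: eps_ox = 3.9 * 8.854e-14 = 3.45306e-13 F/cm
Step 2: tox in cm = 3.66 nm * 1e-7 = 3.6600e-07 cm
Step 3: Cox = 3.45306e-13 / 3.6600e-07 = 9.43e-07 F/cm^2

9.43e-07


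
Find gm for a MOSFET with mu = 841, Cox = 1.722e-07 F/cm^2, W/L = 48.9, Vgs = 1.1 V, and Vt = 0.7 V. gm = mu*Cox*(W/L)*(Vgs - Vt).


Step 1: Vov = Vgs - Vt = 1.1 - 0.7 = 0.4 V
Step 2: gm = mu * Cox * (W/L) * Vov
Step 3: gm = 841 * 1.722e-07 * 48.9 * 0.4 = 2.83e-03 S

2.83e-03
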